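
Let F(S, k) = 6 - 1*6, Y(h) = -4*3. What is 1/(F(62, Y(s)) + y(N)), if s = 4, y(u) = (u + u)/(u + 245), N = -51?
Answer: -97/51 ≈ -1.9020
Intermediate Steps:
y(u) = 2*u/(245 + u) (y(u) = (2*u)/(245 + u) = 2*u/(245 + u))
Y(h) = -12
F(S, k) = 0 (F(S, k) = 6 - 6 = 0)
1/(F(62, Y(s)) + y(N)) = 1/(0 + 2*(-51)/(245 - 51)) = 1/(0 + 2*(-51)/194) = 1/(0 + 2*(-51)*(1/194)) = 1/(0 - 51/97) = 1/(-51/97) = -97/51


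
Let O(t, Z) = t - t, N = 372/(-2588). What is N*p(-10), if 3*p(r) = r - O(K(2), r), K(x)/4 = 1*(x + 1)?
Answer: 310/647 ≈ 0.47913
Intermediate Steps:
N = -93/647 (N = 372*(-1/2588) = -93/647 ≈ -0.14374)
K(x) = 4 + 4*x (K(x) = 4*(1*(x + 1)) = 4*(1*(1 + x)) = 4*(1 + x) = 4 + 4*x)
O(t, Z) = 0
p(r) = r/3 (p(r) = (r - 1*0)/3 = (r + 0)/3 = r/3)
N*p(-10) = -31*(-10)/647 = -93/647*(-10/3) = 310/647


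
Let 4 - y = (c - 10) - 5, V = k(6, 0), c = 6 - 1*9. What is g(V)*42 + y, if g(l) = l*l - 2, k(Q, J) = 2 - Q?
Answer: 610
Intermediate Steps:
c = -3 (c = 6 - 9 = -3)
V = -4 (V = 2 - 1*6 = 2 - 6 = -4)
g(l) = -2 + l² (g(l) = l² - 2 = -2 + l²)
y = 22 (y = 4 - ((-3 - 10) - 5) = 4 - (-13 - 5) = 4 - 1*(-18) = 4 + 18 = 22)
g(V)*42 + y = (-2 + (-4)²)*42 + 22 = (-2 + 16)*42 + 22 = 14*42 + 22 = 588 + 22 = 610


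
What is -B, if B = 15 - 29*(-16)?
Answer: -479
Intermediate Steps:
B = 479 (B = 15 + 464 = 479)
-B = -1*479 = -479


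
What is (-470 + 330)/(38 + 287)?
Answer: -28/65 ≈ -0.43077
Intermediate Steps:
(-470 + 330)/(38 + 287) = -140/325 = -140*1/325 = -28/65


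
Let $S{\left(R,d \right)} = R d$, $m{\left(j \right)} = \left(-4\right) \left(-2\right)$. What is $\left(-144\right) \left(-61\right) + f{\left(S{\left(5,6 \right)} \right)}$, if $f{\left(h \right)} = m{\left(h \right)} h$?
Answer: $9024$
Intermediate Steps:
$m{\left(j \right)} = 8$
$f{\left(h \right)} = 8 h$
$\left(-144\right) \left(-61\right) + f{\left(S{\left(5,6 \right)} \right)} = \left(-144\right) \left(-61\right) + 8 \cdot 5 \cdot 6 = 8784 + 8 \cdot 30 = 8784 + 240 = 9024$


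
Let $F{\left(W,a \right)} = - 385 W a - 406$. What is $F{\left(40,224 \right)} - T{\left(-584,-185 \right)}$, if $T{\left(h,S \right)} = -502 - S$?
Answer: $-3449689$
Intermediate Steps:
$F{\left(W,a \right)} = -406 - 385 W a$ ($F{\left(W,a \right)} = - 385 W a - 406 = -406 - 385 W a$)
$F{\left(40,224 \right)} - T{\left(-584,-185 \right)} = \left(-406 - 15400 \cdot 224\right) - \left(-502 - -185\right) = \left(-406 - 3449600\right) - \left(-502 + 185\right) = -3450006 - -317 = -3450006 + 317 = -3449689$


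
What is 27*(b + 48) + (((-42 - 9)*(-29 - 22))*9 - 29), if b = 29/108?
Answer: 98733/4 ≈ 24683.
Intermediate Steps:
b = 29/108 (b = 29*(1/108) = 29/108 ≈ 0.26852)
27*(b + 48) + (((-42 - 9)*(-29 - 22))*9 - 29) = 27*(29/108 + 48) + (((-42 - 9)*(-29 - 22))*9 - 29) = 27*(5213/108) + (-51*(-51)*9 - 29) = 5213/4 + (2601*9 - 29) = 5213/4 + (23409 - 29) = 5213/4 + 23380 = 98733/4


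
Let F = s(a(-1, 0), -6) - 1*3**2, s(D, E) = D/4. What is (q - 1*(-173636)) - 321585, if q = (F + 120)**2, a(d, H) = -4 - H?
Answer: -135849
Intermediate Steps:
s(D, E) = D/4 (s(D, E) = D*(1/4) = D/4)
F = -10 (F = (-4 - 1*0)/4 - 1*3**2 = (-4 + 0)/4 - 1*9 = (1/4)*(-4) - 9 = -1 - 9 = -10)
q = 12100 (q = (-10 + 120)**2 = 110**2 = 12100)
(q - 1*(-173636)) - 321585 = (12100 - 1*(-173636)) - 321585 = (12100 + 173636) - 321585 = 185736 - 321585 = -135849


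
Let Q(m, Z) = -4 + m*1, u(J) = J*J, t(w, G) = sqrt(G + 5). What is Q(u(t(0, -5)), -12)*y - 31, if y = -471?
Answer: 1853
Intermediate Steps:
t(w, G) = sqrt(5 + G)
u(J) = J**2
Q(m, Z) = -4 + m
Q(u(t(0, -5)), -12)*y - 31 = (-4 + (sqrt(5 - 5))**2)*(-471) - 31 = (-4 + (sqrt(0))**2)*(-471) - 31 = (-4 + 0**2)*(-471) - 31 = (-4 + 0)*(-471) - 31 = -4*(-471) - 31 = 1884 - 31 = 1853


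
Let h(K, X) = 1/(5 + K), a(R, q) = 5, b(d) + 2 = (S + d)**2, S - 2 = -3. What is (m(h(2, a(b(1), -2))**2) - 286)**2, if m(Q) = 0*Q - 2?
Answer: 82944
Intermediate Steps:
S = -1 (S = 2 - 3 = -1)
b(d) = -2 + (-1 + d)**2
m(Q) = -2 (m(Q) = 0 - 2 = -2)
(m(h(2, a(b(1), -2))**2) - 286)**2 = (-2 - 286)**2 = (-288)**2 = 82944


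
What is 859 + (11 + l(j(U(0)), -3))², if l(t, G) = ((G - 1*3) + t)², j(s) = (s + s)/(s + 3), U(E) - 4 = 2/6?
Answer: 29716219/14641 ≈ 2029.7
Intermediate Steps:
U(E) = 13/3 (U(E) = 4 + 2/6 = 4 + 2*(⅙) = 4 + ⅓ = 13/3)
j(s) = 2*s/(3 + s) (j(s) = (2*s)/(3 + s) = 2*s/(3 + s))
l(t, G) = (-3 + G + t)² (l(t, G) = ((G - 3) + t)² = ((-3 + G) + t)² = (-3 + G + t)²)
859 + (11 + l(j(U(0)), -3))² = 859 + (11 + (-3 - 3 + 2*(13/3)/(3 + 13/3))²)² = 859 + (11 + (-3 - 3 + 2*(13/3)/(22/3))²)² = 859 + (11 + (-3 - 3 + 2*(13/3)*(3/22))²)² = 859 + (11 + (-3 - 3 + 13/11)²)² = 859 + (11 + (-53/11)²)² = 859 + (11 + 2809/121)² = 859 + (4140/121)² = 859 + 17139600/14641 = 29716219/14641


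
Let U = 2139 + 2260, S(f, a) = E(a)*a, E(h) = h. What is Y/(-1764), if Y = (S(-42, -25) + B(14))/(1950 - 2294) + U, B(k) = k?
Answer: -1512617/606816 ≈ -2.4927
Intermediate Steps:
S(f, a) = a² (S(f, a) = a*a = a²)
U = 4399
Y = 1512617/344 (Y = ((-25)² + 14)/(1950 - 2294) + 4399 = (625 + 14)/(-344) + 4399 = 639*(-1/344) + 4399 = -639/344 + 4399 = 1512617/344 ≈ 4397.1)
Y/(-1764) = (1512617/344)/(-1764) = (1512617/344)*(-1/1764) = -1512617/606816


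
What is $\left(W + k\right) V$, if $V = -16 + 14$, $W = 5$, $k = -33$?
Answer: $56$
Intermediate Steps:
$V = -2$
$\left(W + k\right) V = \left(5 - 33\right) \left(-2\right) = \left(-28\right) \left(-2\right) = 56$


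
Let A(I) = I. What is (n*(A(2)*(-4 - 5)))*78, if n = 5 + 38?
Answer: -60372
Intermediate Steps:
n = 43
(n*(A(2)*(-4 - 5)))*78 = (43*(2*(-4 - 5)))*78 = (43*(2*(-9)))*78 = (43*(-18))*78 = -774*78 = -60372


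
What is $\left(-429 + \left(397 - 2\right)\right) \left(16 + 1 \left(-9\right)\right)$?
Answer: $-238$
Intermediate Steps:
$\left(-429 + \left(397 - 2\right)\right) \left(16 + 1 \left(-9\right)\right) = \left(-429 + 395\right) \left(16 - 9\right) = \left(-34\right) 7 = -238$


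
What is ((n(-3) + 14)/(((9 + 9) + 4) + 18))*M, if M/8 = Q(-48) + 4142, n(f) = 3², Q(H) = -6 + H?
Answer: 94024/5 ≈ 18805.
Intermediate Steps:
n(f) = 9
M = 32704 (M = 8*((-6 - 48) + 4142) = 8*(-54 + 4142) = 8*4088 = 32704)
((n(-3) + 14)/(((9 + 9) + 4) + 18))*M = ((9 + 14)/(((9 + 9) + 4) + 18))*32704 = (23/((18 + 4) + 18))*32704 = (23/(22 + 18))*32704 = (23/40)*32704 = 94024/5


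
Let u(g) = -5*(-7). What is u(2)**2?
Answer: 1225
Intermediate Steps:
u(g) = 35
u(2)**2 = 35**2 = 1225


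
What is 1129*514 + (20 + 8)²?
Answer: 581090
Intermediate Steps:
1129*514 + (20 + 8)² = 580306 + 28² = 580306 + 784 = 581090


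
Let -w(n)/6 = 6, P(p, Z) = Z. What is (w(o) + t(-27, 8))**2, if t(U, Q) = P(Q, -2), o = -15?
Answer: 1444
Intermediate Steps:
w(n) = -36 (w(n) = -6*6 = -36)
t(U, Q) = -2
(w(o) + t(-27, 8))**2 = (-36 - 2)**2 = (-38)**2 = 1444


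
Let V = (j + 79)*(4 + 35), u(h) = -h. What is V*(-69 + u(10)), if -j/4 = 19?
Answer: -9243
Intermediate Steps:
j = -76 (j = -4*19 = -76)
V = 117 (V = (-76 + 79)*(4 + 35) = 3*39 = 117)
V*(-69 + u(10)) = 117*(-69 - 1*10) = 117*(-69 - 10) = 117*(-79) = -9243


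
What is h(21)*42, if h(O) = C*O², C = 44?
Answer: 814968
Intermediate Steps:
h(O) = 44*O²
h(21)*42 = (44*21²)*42 = (44*441)*42 = 19404*42 = 814968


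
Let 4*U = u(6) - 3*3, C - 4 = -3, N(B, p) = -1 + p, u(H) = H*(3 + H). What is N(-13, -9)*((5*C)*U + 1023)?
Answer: -21585/2 ≈ -10793.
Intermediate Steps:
C = 1 (C = 4 - 3 = 1)
U = 45/4 (U = (6*(3 + 6) - 3*3)/4 = (6*9 - 9)/4 = (54 - 9)/4 = (1/4)*45 = 45/4 ≈ 11.250)
N(-13, -9)*((5*C)*U + 1023) = (-1 - 9)*((5*1)*(45/4) + 1023) = -10*(5*(45/4) + 1023) = -10*(225/4 + 1023) = -10*4317/4 = -21585/2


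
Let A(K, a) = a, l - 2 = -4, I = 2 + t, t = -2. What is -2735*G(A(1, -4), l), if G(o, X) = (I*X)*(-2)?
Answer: 0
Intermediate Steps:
I = 0 (I = 2 - 2 = 0)
l = -2 (l = 2 - 4 = -2)
G(o, X) = 0 (G(o, X) = (0*X)*(-2) = 0*(-2) = 0)
-2735*G(A(1, -4), l) = -2735*0 = 0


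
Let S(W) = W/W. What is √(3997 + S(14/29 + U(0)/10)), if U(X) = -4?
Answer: √3998 ≈ 63.230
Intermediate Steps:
S(W) = 1
√(3997 + S(14/29 + U(0)/10)) = √(3997 + 1) = √3998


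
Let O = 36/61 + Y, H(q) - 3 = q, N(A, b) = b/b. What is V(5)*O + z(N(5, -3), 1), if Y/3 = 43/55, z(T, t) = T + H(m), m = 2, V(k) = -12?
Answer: -98058/3355 ≈ -29.227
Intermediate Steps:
N(A, b) = 1
H(q) = 3 + q
z(T, t) = 5 + T (z(T, t) = T + (3 + 2) = T + 5 = 5 + T)
Y = 129/55 (Y = 3*(43/55) = 129/55 ≈ 2.3455)
O = 9849/3355 (O = 36/61 + 129/55 = 9849/3355 ≈ 2.9356)
V(5)*O + z(N(5, -3), 1) = -12*9849/3355 + (5 + 1) = -118188/3355 + 6 = -98058/3355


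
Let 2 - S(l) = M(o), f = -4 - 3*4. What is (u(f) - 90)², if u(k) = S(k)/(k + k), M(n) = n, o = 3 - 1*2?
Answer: 8300161/1024 ≈ 8105.6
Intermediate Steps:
o = 1 (o = 3 - 2 = 1)
f = -16 (f = -4 - 12 = -16)
S(l) = 1 (S(l) = 2 - 1*1 = 2 - 1 = 1)
u(k) = 1/(2*k) (u(k) = 1/(k + k) = 1/(2*k))
(u(f) - 90)² = ((½)/(-16) - 90)² = ((½)*(-1/16) - 90)² = (-1/32 - 90)² = (-2881/32)² = 8300161/1024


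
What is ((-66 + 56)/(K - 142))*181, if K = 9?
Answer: 1810/133 ≈ 13.609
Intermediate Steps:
((-66 + 56)/(K - 142))*181 = ((-66 + 56)/(9 - 142))*181 = -10/(-133)*181 = -10*(-1/133)*181 = (10/133)*181 = 1810/133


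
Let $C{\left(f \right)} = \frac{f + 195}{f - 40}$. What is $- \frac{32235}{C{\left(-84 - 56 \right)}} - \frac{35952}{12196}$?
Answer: $\frac{3538143672}{33539} \approx 1.0549 \cdot 10^{5}$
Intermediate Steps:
$C{\left(f \right)} = \frac{195 + f}{-40 + f}$
$- \frac{32235}{C{\left(-84 - 56 \right)}} - \frac{35952}{12196} = - \frac{32235}{\frac{1}{-40 - 140} \left(195 - 140\right)} - \frac{35952}{12196} = - \frac{32235}{\frac{1}{-40 - 140} \left(195 - 140\right)} - \frac{8988}{3049} = - \frac{32235}{\frac{1}{-180} \cdot 55} - \frac{8988}{3049} = - \frac{32235}{\left(- \frac{1}{180}\right) 55} - \frac{8988}{3049} = - \frac{32235}{- \frac{11}{36}} - \frac{8988}{3049} = \left(-32235\right) \left(- \frac{36}{11}\right) - \frac{8988}{3049} = \frac{1160460}{11} - \frac{8988}{3049} = \frac{3538143672}{33539}$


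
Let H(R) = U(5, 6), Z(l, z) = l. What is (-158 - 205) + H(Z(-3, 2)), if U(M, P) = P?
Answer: -357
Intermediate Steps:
H(R) = 6
(-158 - 205) + H(Z(-3, 2)) = (-158 - 205) + 6 = -363 + 6 = -357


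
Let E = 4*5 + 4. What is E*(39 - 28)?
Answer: 264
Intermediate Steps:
E = 24 (E = 20 + 4 = 24)
E*(39 - 28) = 24*(39 - 28) = 24*11 = 264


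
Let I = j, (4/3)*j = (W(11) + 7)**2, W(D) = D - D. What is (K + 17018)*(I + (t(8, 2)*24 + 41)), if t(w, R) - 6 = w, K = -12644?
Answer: 3619485/2 ≈ 1.8097e+6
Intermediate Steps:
W(D) = 0
j = 147/4 (j = 3*(0 + 7)**2/4 = (3/4)*7**2 = (3/4)*49 = 147/4 ≈ 36.750)
I = 147/4 ≈ 36.750
t(w, R) = 6 + w
(K + 17018)*(I + (t(8, 2)*24 + 41)) = (-12644 + 17018)*(147/4 + ((6 + 8)*24 + 41)) = 4374*(147/4 + (14*24 + 41)) = 4374*(147/4 + (336 + 41)) = 4374*(147/4 + 377) = 4374*(1655/4) = 3619485/2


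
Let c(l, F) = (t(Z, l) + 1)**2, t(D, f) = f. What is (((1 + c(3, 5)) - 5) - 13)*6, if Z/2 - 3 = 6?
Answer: -6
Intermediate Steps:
Z = 18 (Z = 6 + 2*6 = 6 + 12 = 18)
c(l, F) = (1 + l)**2 (c(l, F) = (l + 1)**2 = (1 + l)**2)
(((1 + c(3, 5)) - 5) - 13)*6 = (((1 + (1 + 3)**2) - 5) - 13)*6 = (((1 + 4**2) - 5) - 13)*6 = (((1 + 16) - 5) - 13)*6 = ((17 - 5) - 13)*6 = (12 - 13)*6 = -1*6 = -6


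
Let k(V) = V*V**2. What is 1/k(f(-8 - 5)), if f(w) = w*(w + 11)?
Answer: 1/17576 ≈ 5.6896e-5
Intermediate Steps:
f(w) = w*(11 + w)
k(V) = V**3
1/k(f(-8 - 5)) = 1/(((-8 - 5)*(11 + (-8 - 5)))**3) = 1/((-13*(11 - 13))**3) = 1/((-13*(-2))**3) = 1/(26**3) = 1/17576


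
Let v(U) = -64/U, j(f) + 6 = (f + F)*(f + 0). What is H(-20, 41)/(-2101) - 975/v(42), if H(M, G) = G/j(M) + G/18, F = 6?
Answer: 53041067399/82897056 ≈ 639.84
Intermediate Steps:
j(f) = -6 + f*(6 + f) (j(f) = -6 + (f + 6)*(f + 0) = -6 + (6 + f)*f = -6 + f*(6 + f))
H(M, G) = G/18 + G/(-6 + M² + 6*M) (H(M, G) = G/(-6 + M² + 6*M) + G/18 = G/18 + G/(-6 + M² + 6*M))
H(-20, 41)/(-2101) - 975/v(42) = ((1/18)*41*(12 + (-20)² + 6*(-20))/(-6 + (-20)² + 6*(-20)))/(-2101) - 975/((-64/42)) = ((1/18)*41*(12 + 400 - 120)/(-6 + 400 - 120))*(-1/2101) - 975/((-64*1/42)) = ((1/18)*41*292/274)*(-1/2101) - 975/(-32/21) = ((1/18)*41*(1/274)*292)*(-1/2101) - 975*(-21/32) = (2993/1233)*(-1/2101) + 20475/32 = -2993/2590533 + 20475/32 = 53041067399/82897056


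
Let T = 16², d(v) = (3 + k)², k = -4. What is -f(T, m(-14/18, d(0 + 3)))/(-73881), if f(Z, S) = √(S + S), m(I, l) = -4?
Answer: 2*I*√2/73881 ≈ 3.8284e-5*I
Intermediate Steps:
d(v) = 1 (d(v) = (3 - 4)² = (-1)² = 1)
T = 256
f(Z, S) = √2*√S (f(Z, S) = √(2*S) = √2*√S)
-f(T, m(-14/18, d(0 + 3)))/(-73881) = -√2*√(-4)/(-73881) = -√2*(2*I)*(-1)/73881 = -2*I*√2*(-1)/73881 = -(-2)*I*√2/73881 = 2*I*√2/73881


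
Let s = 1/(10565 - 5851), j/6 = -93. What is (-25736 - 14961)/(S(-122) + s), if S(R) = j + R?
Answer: 191845658/3205519 ≈ 59.849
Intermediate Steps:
j = -558 (j = 6*(-93) = -558)
S(R) = -558 + R
s = 1/4714 ≈ 0.00021213
(-25736 - 14961)/(S(-122) + s) = (-25736 - 14961)/((-558 - 122) + 1/4714) = -40697/(-680 + 1/4714) = -40697/(-3205519/4714) = -40697*(-4714/3205519) = 191845658/3205519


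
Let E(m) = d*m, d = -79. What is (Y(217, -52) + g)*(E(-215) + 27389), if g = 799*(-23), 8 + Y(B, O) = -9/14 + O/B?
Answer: -177040567451/217 ≈ -8.1586e+8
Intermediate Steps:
Y(B, O) = -121/14 + O/B (Y(B, O) = -8 + (-9/14 + O/B) = -121/14 + O/B)
E(m) = -79*m
g = -18377
(Y(217, -52) + g)*(E(-215) + 27389) = ((-121/14 - 52/217) - 18377)*(-79*(-215) + 27389) = ((-121/14 - 52*1/217) - 18377)*(16985 + 27389) = ((-121/14 - 52/217) - 18377)*44374 = (-3855/434 - 18377)*44374 = -7979473/434*44374 = -177040567451/217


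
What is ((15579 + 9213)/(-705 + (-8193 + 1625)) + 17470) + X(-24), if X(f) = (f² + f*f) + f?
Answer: 135238462/7273 ≈ 18595.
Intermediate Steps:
X(f) = f + 2*f² (X(f) = (f² + f²) + f = 2*f² + f = f + 2*f²)
((15579 + 9213)/(-705 + (-8193 + 1625)) + 17470) + X(-24) = ((15579 + 9213)/(-705 + (-8193 + 1625)) + 17470) - 24*(1 + 2*(-24)) = (24792/(-705 - 6568) + 17470) - 24*(1 - 48) = (24792/(-7273) + 17470) - 24*(-47) = (24792*(-1/7273) + 17470) + 1128 = (-24792/7273 + 17470) + 1128 = 127034518/7273 + 1128 = 135238462/7273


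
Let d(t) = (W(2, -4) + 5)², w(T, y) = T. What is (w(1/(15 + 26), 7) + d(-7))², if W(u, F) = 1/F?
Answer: 219543489/430336 ≈ 510.17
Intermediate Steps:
d(t) = 361/16 (d(t) = (1/(-4) + 5)² = (-¼ + 5)² = (19/4)² = 361/16)
(w(1/(15 + 26), 7) + d(-7))² = (1/(15 + 26) + 361/16)² = (1/41 + 361/16)² = (14817/656)² = 219543489/430336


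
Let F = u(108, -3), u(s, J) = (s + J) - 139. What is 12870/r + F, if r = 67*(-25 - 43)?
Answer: -83887/2278 ≈ -36.825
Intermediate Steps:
r = -4556 (r = 67*(-68) = -4556)
u(s, J) = -139 + J + s (u(s, J) = (J + s) - 139 = -139 + J + s)
F = -34 (F = -139 - 3 + 108 = -34)
12870/r + F = 12870/(-4556) - 34 = 12870*(-1/4556) - 34 = -6435/2278 - 34 = -83887/2278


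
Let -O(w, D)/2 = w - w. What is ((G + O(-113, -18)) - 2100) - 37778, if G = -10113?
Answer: -49991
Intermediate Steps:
O(w, D) = 0 (O(w, D) = -2*(w - w) = -2*0 = 0)
((G + O(-113, -18)) - 2100) - 37778 = ((-10113 + 0) - 2100) - 37778 = (-10113 - 2100) - 37778 = -12213 - 37778 = -49991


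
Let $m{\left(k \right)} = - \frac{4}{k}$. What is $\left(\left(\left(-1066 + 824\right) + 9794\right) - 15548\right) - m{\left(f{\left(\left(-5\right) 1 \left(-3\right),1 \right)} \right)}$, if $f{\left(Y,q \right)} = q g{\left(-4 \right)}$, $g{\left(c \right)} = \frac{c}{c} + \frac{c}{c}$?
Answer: $-5994$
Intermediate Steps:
$g{\left(c \right)} = 2$ ($g{\left(c \right)} = 1 + 1 = 2$)
$f{\left(Y,q \right)} = 2 q$ ($f{\left(Y,q \right)} = q 2 = 2 q$)
$\left(\left(\left(-1066 + 824\right) + 9794\right) - 15548\right) - m{\left(f{\left(\left(-5\right) 1 \left(-3\right),1 \right)} \right)} = \left(\left(\left(-1066 + 824\right) + 9794\right) - 15548\right) - - \frac{4}{2 \cdot 1} = \left(\left(-242 + 9794\right) - 15548\right) - - \frac{4}{2} = \left(9552 - 15548\right) - \left(-4\right) \frac{1}{2} = -5996 - -2 = -5996 + 2 = -5994$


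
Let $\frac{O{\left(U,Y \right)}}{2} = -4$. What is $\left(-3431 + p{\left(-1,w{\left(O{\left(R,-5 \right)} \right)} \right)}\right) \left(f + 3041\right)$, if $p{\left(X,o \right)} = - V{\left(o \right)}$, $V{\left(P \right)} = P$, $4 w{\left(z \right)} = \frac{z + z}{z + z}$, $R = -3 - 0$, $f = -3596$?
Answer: $\frac{7617375}{4} \approx 1.9043 \cdot 10^{6}$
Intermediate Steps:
$R = -3$ ($R = -3 + 0 = -3$)
$O{\left(U,Y \right)} = -8$ ($O{\left(U,Y \right)} = 2 \left(-4\right) = -8$)
$w{\left(z \right)} = \frac{1}{4}$ ($w{\left(z \right)} = \frac{\left(z + z\right) \frac{1}{z + z}}{4} = \frac{2 z \frac{1}{2 z}}{4} = \frac{1}{4} \cdot 1 = \frac{1}{4}$)
$p{\left(X,o \right)} = - o$
$\left(-3431 + p{\left(-1,w{\left(O{\left(R,-5 \right)} \right)} \right)}\right) \left(f + 3041\right) = \left(-3431 - \frac{1}{4}\right) \left(-3596 + 3041\right) = \left(-3431 - \frac{1}{4}\right) \left(-555\right) = \left(- \frac{13725}{4}\right) \left(-555\right) = \frac{7617375}{4}$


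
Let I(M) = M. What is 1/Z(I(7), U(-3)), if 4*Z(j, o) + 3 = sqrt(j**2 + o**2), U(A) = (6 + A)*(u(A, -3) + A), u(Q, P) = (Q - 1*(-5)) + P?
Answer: 3/46 + sqrt(193)/46 ≈ 0.36723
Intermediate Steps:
u(Q, P) = 5 + P + Q (u(Q, P) = (Q + 5) + P = (5 + Q) + P = 5 + P + Q)
U(A) = (2 + 2*A)*(6 + A) (U(A) = (6 + A)*((5 - 3 + A) + A) = (6 + A)*((2 + A) + A) = (6 + A)*(2 + 2*A) = (2 + 2*A)*(6 + A))
Z(j, o) = -3/4 + sqrt(j**2 + o**2)/4
1/Z(I(7), U(-3)) = 1/(-3/4 + sqrt(7**2 + (12 + 2*(-3)**2 + 14*(-3))**2)/4) = 1/(-3/4 + sqrt(49 + (12 + 2*9 - 42)**2)/4) = 1/(-3/4 + sqrt(49 + (12 + 18 - 42)**2)/4) = 1/(-3/4 + sqrt(49 + (-12)**2)/4) = 1/(-3/4 + sqrt(49 + 144)/4) = 1/(-3/4 + sqrt(193)/4)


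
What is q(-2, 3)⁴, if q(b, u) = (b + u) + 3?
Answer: 256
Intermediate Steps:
q(b, u) = 3 + b + u
q(-2, 3)⁴ = (3 - 2 + 3)⁴ = 4⁴ = 256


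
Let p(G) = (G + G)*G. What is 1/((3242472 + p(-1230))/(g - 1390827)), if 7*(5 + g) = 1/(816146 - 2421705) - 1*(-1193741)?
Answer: -6857409119699/35224281834168 ≈ -0.19468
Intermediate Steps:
p(G) = 2*G**2 (p(G) = (2*G)*G = 2*G**2)
g = 1916565411653/11238913 (g = -5 + (1/(816146 - 2421705) - 1*(-1193741))/7 = -5 + (1/(-1605559) + 1193741)/7 = -5 + (-1/1605559 + 1193741)/7 = -5 + (1/7)*(1916621606218/1605559) = -5 + 1916621606218/11238913 = 1916565411653/11238913 ≈ 1.7053e+5)
1/((3242472 + p(-1230))/(g - 1390827)) = 1/((3242472 + 2*(-1230)**2)/(1916565411653/11238913 - 1390827)) = 1/((3242472 + 2*1512900)/(-13714818239398/11238913)) = 1/((3242472 + 3025800)*(-11238913/13714818239398)) = 1/(6268272*(-11238913/13714818239398)) = 1/(-35224281834168/6857409119699) = -6857409119699/35224281834168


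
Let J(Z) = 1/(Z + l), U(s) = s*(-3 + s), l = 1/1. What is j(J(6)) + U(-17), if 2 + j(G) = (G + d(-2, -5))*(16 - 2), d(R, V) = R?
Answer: 312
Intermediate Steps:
l = 1
J(Z) = 1/(1 + Z) (J(Z) = 1/(Z + 1) = 1/(1 + Z))
j(G) = -30 + 14*G (j(G) = -2 + (G - 2)*(16 - 2) = -2 + (-2 + G)*14 = -2 + (-28 + 14*G) = -30 + 14*G)
j(J(6)) + U(-17) = (-30 + 14/(1 + 6)) - 17*(-3 - 17) = (-30 + 14/7) - 17*(-20) = (-30 + 14*(⅐)) + 340 = (-30 + 2) + 340 = -28 + 340 = 312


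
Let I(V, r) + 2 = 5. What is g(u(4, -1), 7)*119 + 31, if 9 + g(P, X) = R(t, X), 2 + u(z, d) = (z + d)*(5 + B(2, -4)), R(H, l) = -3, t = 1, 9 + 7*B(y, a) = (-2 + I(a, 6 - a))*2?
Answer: -1397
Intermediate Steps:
I(V, r) = 3 (I(V, r) = -2 + 5 = 3)
B(y, a) = -1 (B(y, a) = -9/7 + ((-2 + 3)*2)/7 = -9/7 + (1*2)/7 = -9/7 + (⅐)*2 = -9/7 + 2/7 = -1)
u(z, d) = -2 + 4*d + 4*z (u(z, d) = -2 + (z + d)*(5 - 1) = -2 + (d + z)*4 = -2 + (4*d + 4*z) = -2 + 4*d + 4*z)
g(P, X) = -12 (g(P, X) = -9 - 3 = -12)
g(u(4, -1), 7)*119 + 31 = -12*119 + 31 = -1428 + 31 = -1397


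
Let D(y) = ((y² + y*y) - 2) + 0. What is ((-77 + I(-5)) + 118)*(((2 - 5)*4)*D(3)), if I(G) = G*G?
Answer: -12672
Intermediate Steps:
D(y) = -2 + 2*y² (D(y) = ((y² + y²) - 2) + 0 = (2*y² - 2) + 0 = (-2 + 2*y²) + 0 = -2 + 2*y²)
I(G) = G²
((-77 + I(-5)) + 118)*(((2 - 5)*4)*D(3)) = ((-77 + (-5)²) + 118)*(((2 - 5)*4)*(-2 + 2*3²)) = ((-77 + 25) + 118)*((-3*4)*(-2 + 2*9)) = (-52 + 118)*(-12*(-2 + 18)) = 66*(-12*16) = 66*(-192) = -12672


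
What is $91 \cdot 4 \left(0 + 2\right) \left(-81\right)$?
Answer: $-58968$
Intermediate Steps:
$91 \cdot 4 \left(0 + 2\right) \left(-81\right) = 91 \cdot 4 \cdot 2 \left(-81\right) = 91 \cdot 8 \left(-81\right) = 728 \left(-81\right) = -58968$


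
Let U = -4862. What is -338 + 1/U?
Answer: -1643357/4862 ≈ -338.00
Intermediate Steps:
-338 + 1/U = -338 + 1/(-4862) = -338 - 1/4862 = -1643357/4862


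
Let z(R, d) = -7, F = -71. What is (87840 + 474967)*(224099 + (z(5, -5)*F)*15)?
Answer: 130320212078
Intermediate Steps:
(87840 + 474967)*(224099 + (z(5, -5)*F)*15) = (87840 + 474967)*(224099 - 7*(-71)*15) = 562807*(224099 + 497*15) = 562807*(224099 + 7455) = 562807*231554 = 130320212078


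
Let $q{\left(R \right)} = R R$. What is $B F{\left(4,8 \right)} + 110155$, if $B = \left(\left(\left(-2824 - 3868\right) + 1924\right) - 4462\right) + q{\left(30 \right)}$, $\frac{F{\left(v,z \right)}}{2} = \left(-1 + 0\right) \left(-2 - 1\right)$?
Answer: $60175$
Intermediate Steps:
$F{\left(v,z \right)} = 6$ ($F{\left(v,z \right)} = 2 \left(-1 + 0\right) \left(-2 - 1\right) = 2 \left(\left(-1\right) \left(-3\right)\right) = 2 \cdot 3 = 6$)
$q{\left(R \right)} = R^{2}$
$B = -8330$ ($B = \left(\left(\left(-2824 - 3868\right) + 1924\right) - 4462\right) + 30^{2} = \left(\left(-6692 + 1924\right) - 4462\right) + 900 = \left(-4768 - 4462\right) + 900 = -9230 + 900 = -8330$)
$B F{\left(4,8 \right)} + 110155 = \left(-8330\right) 6 + 110155 = -49980 + 110155 = 60175$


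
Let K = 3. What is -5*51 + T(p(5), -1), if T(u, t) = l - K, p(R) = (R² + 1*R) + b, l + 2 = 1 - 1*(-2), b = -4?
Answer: -257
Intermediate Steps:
l = 1 (l = -2 + (1 - 1*(-2)) = -2 + (1 + 2) = -2 + 3 = 1)
p(R) = -4 + R + R² (p(R) = (R² + 1*R) - 4 = (R² + R) - 4 = (R + R²) - 4 = -4 + R + R²)
T(u, t) = -2 (T(u, t) = 1 - 1*3 = 1 - 3 = -2)
-5*51 + T(p(5), -1) = -5*51 - 2 = -255 - 2 = -257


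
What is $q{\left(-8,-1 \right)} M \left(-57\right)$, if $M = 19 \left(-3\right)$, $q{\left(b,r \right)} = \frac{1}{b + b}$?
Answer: $- \frac{3249}{16} \approx -203.06$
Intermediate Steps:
$q{\left(b,r \right)} = \frac{1}{2 b}$
$M = -57$
$q{\left(-8,-1 \right)} M \left(-57\right) = \frac{1}{2 \left(-8\right)} \left(-57\right) \left(-57\right) = \frac{1}{2} \left(- \frac{1}{8}\right) \left(-57\right) \left(-57\right) = \left(- \frac{1}{16}\right) \left(-57\right) \left(-57\right) = \frac{57}{16} \left(-57\right) = - \frac{3249}{16}$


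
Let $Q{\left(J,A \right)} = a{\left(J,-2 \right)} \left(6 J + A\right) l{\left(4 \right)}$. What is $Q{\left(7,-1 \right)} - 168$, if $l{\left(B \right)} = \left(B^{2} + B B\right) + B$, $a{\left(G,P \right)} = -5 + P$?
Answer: $-10500$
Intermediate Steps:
$l{\left(B \right)} = B + 2 B^{2}$ ($l{\left(B \right)} = \left(B^{2} + B^{2}\right) + B = 2 B^{2} + B = B + 2 B^{2}$)
$Q{\left(J,A \right)} = - 1512 J - 252 A$ ($Q{\left(J,A \right)} = \left(-5 - 2\right) \left(6 J + A\right) 4 \left(1 + 2 \cdot 4\right) = - 7 \left(A + 6 J\right) 4 \left(1 + 8\right) = \left(- 42 J - 7 A\right) 4 \cdot 9 = \left(- 42 J - 7 A\right) 36 = - 1512 J - 252 A$)
$Q{\left(7,-1 \right)} - 168 = \left(\left(-1512\right) 7 - -252\right) - 168 = \left(-10584 + 252\right) - 168 = -10332 - 168 = -10500$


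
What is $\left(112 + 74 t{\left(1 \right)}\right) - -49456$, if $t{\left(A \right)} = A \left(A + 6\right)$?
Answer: $50086$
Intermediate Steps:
$t{\left(A \right)} = A \left(6 + A\right)$
$\left(112 + 74 t{\left(1 \right)}\right) - -49456 = \left(112 + 74 \cdot 1 \left(6 + 1\right)\right) - -49456 = \left(112 + 74 \cdot 1 \cdot 7\right) + 49456 = \left(112 + 74 \cdot 7\right) + 49456 = \left(112 + 518\right) + 49456 = 630 + 49456 = 50086$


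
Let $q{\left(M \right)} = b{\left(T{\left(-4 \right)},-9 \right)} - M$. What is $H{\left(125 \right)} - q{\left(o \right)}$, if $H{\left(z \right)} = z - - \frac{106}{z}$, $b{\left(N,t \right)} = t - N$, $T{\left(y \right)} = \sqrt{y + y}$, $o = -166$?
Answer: $- \frac{3894}{125} + 2 i \sqrt{2} \approx -31.152 + 2.8284 i$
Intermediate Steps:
$T{\left(y \right)} = \sqrt{2} \sqrt{y}$ ($T{\left(y \right)} = \sqrt{2 y} = \sqrt{2} \sqrt{y}$)
$q{\left(M \right)} = -9 - M - 2 i \sqrt{2}$ ($q{\left(M \right)} = \left(-9 - \sqrt{2} \sqrt{-4}\right) - M = \left(-9 - \sqrt{2} \cdot 2 i\right) - M = \left(-9 - 2 i \sqrt{2}\right) - M = -9 - M - 2 i \sqrt{2}$)
$H{\left(z \right)} = z + \frac{106}{z}$
$H{\left(125 \right)} - q{\left(o \right)} = \left(125 + \frac{106}{125}\right) - \left(-9 - -166 - 2 i \sqrt{2}\right) = \left(125 + 106 \cdot \frac{1}{125}\right) - \left(-9 + 166 - 2 i \sqrt{2}\right) = \left(125 + \frac{106}{125}\right) - \left(157 - 2 i \sqrt{2}\right) = \frac{15731}{125} - \left(157 - 2 i \sqrt{2}\right) = - \frac{3894}{125} + 2 i \sqrt{2}$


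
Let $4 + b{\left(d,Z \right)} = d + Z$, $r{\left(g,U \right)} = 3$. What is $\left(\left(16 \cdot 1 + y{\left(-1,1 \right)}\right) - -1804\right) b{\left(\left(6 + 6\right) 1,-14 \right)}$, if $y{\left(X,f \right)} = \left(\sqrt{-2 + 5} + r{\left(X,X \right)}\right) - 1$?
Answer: $-10932 - 6 \sqrt{3} \approx -10942.0$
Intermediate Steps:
$y{\left(X,f \right)} = 2 + \sqrt{3}$ ($y{\left(X,f \right)} = \left(\sqrt{-2 + 5} + 3\right) - 1 = \left(\sqrt{3} + 3\right) - 1 = \left(3 + \sqrt{3}\right) - 1 = 2 + \sqrt{3}$)
$b{\left(d,Z \right)} = -4 + Z + d$ ($b{\left(d,Z \right)} = -4 + \left(d + Z\right) = -4 + \left(Z + d\right) = -4 + Z + d$)
$\left(\left(16 \cdot 1 + y{\left(-1,1 \right)}\right) - -1804\right) b{\left(\left(6 + 6\right) 1,-14 \right)} = \left(\left(16 \cdot 1 + \left(2 + \sqrt{3}\right)\right) - -1804\right) \left(-4 - 14 + \left(6 + 6\right) 1\right) = \left(\left(16 + \left(2 + \sqrt{3}\right)\right) + 1804\right) \left(-4 - 14 + 12 \cdot 1\right) = \left(\left(18 + \sqrt{3}\right) + 1804\right) \left(-4 - 14 + 12\right) = \left(1822 + \sqrt{3}\right) \left(-6\right) = -10932 - 6 \sqrt{3}$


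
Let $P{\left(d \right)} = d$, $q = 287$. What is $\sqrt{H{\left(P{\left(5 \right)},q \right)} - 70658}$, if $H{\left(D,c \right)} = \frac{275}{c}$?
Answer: $\frac{i \sqrt{5819949877}}{287} \approx 265.81 i$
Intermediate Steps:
$\sqrt{H{\left(P{\left(5 \right)},q \right)} - 70658} = \sqrt{\frac{275}{287} - 70658} = \sqrt{- \frac{20278571}{287}} = \frac{i \sqrt{5819949877}}{287}$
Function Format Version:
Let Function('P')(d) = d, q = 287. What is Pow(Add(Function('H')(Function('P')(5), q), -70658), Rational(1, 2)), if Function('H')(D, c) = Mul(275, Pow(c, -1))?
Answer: Mul(Rational(1, 287), I, Pow(5819949877, Rational(1, 2))) ≈ Mul(265.81, I)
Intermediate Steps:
Pow(Add(Function('H')(Function('P')(5), q), -70658), Rational(1, 2)) = Pow(Add(Mul(275, Pow(287, -1)), -70658), Rational(1, 2)) = Pow(Add(Mul(275, Rational(1, 287)), -70658), Rational(1, 2)) = Pow(Add(Rational(275, 287), -70658), Rational(1, 2)) = Pow(Rational(-20278571, 287), Rational(1, 2)) = Mul(Rational(1, 287), I, Pow(5819949877, Rational(1, 2)))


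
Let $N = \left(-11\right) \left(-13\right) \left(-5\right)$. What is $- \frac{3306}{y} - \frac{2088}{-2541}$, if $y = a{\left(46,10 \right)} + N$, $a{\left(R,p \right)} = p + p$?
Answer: $\frac{3283902}{588665} \approx 5.5786$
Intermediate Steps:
$a{\left(R,p \right)} = 2 p$
$N = -715$ ($N = 143 \left(-5\right) = -715$)
$y = -695$ ($y = 2 \cdot 10 - 715 = 20 - 715 = -695$)
$- \frac{3306}{y} - \frac{2088}{-2541} = - \frac{3306}{-695} - \frac{2088}{-2541} = \left(-3306\right) \left(- \frac{1}{695}\right) - - \frac{696}{847} = \frac{3306}{695} + \frac{696}{847} = \frac{3283902}{588665}$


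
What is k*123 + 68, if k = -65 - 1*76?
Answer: -17275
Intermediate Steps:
k = -141 (k = -65 - 76 = -141)
k*123 + 68 = -141*123 + 68 = -17343 + 68 = -17275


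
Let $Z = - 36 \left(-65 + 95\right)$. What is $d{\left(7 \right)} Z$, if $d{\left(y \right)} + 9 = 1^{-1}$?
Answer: $8640$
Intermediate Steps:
$d{\left(y \right)} = -8$ ($d{\left(y \right)} = -9 + 1^{-1} = -9 + 1 = -8$)
$Z = -1080$ ($Z = \left(-36\right) 30 = -1080$)
$d{\left(7 \right)} Z = \left(-8\right) \left(-1080\right) = 8640$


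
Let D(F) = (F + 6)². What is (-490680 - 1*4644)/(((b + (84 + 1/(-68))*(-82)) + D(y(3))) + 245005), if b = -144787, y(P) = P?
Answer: -16841016/3176015 ≈ -5.3026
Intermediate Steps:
D(F) = (6 + F)²
(-490680 - 1*4644)/(((b + (84 + 1/(-68))*(-82)) + D(y(3))) + 245005) = (-490680 - 1*4644)/(((-144787 + (84 + 1/(-68))*(-82)) + (6 + 3)²) + 245005) = (-490680 - 4644)/(((-144787 + (84 - 1/68)*(-82)) + 9²) + 245005) = -495324/(((-144787 + (5711/68)*(-82)) + 81) + 245005) = -495324/(((-144787 - 234151/34) + 81) + 245005) = -495324/((-5156909/34 + 81) + 245005) = -495324/(-5154155/34 + 245005) = -495324/3176015/34 = -495324*34/3176015 = -16841016/3176015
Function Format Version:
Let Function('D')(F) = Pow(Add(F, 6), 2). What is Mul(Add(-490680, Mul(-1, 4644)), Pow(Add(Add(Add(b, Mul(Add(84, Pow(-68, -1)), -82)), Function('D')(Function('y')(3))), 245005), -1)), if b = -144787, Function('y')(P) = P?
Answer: Rational(-16841016, 3176015) ≈ -5.3026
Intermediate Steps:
Function('D')(F) = Pow(Add(6, F), 2)
Mul(Add(-490680, Mul(-1, 4644)), Pow(Add(Add(Add(b, Mul(Add(84, Pow(-68, -1)), -82)), Function('D')(Function('y')(3))), 245005), -1)) = Mul(Add(-490680, Mul(-1, 4644)), Pow(Add(Add(Add(-144787, Mul(Add(84, Pow(-68, -1)), -82)), Pow(Add(6, 3), 2)), 245005), -1)) = Mul(Add(-490680, -4644), Pow(Add(Add(Add(-144787, Mul(Add(84, Rational(-1, 68)), -82)), Pow(9, 2)), 245005), -1)) = Mul(-495324, Pow(Add(Add(Add(-144787, Mul(Rational(5711, 68), -82)), 81), 245005), -1)) = Mul(-495324, Pow(Add(Add(Add(-144787, Rational(-234151, 34)), 81), 245005), -1)) = Mul(-495324, Pow(Add(Add(Rational(-5156909, 34), 81), 245005), -1)) = Mul(-495324, Pow(Add(Rational(-5154155, 34), 245005), -1)) = Mul(-495324, Pow(Rational(3176015, 34), -1)) = Mul(-495324, Rational(34, 3176015)) = Rational(-16841016, 3176015)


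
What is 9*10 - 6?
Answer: 84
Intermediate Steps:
9*10 - 6 = 90 - 6 = 84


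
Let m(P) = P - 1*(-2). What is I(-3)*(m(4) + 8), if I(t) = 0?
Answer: 0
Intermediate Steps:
m(P) = 2 + P (m(P) = P + 2 = 2 + P)
I(-3)*(m(4) + 8) = 0*((2 + 4) + 8) = 0*(6 + 8) = 0*14 = 0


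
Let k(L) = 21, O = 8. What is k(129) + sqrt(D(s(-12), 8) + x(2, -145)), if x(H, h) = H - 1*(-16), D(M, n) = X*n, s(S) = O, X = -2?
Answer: 21 + sqrt(2) ≈ 22.414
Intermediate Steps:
s(S) = 8
D(M, n) = -2*n
x(H, h) = 16 + H (x(H, h) = H + 16 = 16 + H)
k(129) + sqrt(D(s(-12), 8) + x(2, -145)) = 21 + sqrt(-2*8 + (16 + 2)) = 21 + sqrt(-16 + 18) = 21 + sqrt(2)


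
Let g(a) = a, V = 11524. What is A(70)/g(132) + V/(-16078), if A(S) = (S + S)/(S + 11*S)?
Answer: -4555465/6366888 ≈ -0.71549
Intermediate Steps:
A(S) = 1/6 (A(S) = (2*S)/((12*S)) = (2*S)*(1/(12*S)) = 1/6)
A(70)/g(132) + V/(-16078) = (1/6)/132 + 11524/(-16078) = (1/6)*(1/132) + 11524*(-1/16078) = 1/792 - 5762/8039 = -4555465/6366888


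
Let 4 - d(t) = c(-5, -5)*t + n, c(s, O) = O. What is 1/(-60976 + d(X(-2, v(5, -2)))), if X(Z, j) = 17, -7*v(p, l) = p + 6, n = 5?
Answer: -1/60892 ≈ -1.6423e-5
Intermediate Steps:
v(p, l) = -6/7 - p/7 (v(p, l) = -(p + 6)/7 = -(6 + p)/7 = -6/7 - p/7)
d(t) = -1 + 5*t (d(t) = 4 - (-5*t + 5) = 4 - (5 - 5*t) = 4 + (-5 + 5*t) = -1 + 5*t)
1/(-60976 + d(X(-2, v(5, -2)))) = 1/(-60976 + (-1 + 5*17)) = 1/(-60976 + (-1 + 85)) = 1/(-60976 + 84) = 1/(-60892) = -1/60892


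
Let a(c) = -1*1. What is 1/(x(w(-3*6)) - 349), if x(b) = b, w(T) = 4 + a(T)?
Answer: -1/346 ≈ -0.0028902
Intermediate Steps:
a(c) = -1
w(T) = 3 (w(T) = 4 - 1 = 3)
1/(x(w(-3*6)) - 349) = 1/(3 - 349) = 1/(-346) = -1/346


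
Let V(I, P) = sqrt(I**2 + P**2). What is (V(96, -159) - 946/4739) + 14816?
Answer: 70212078/4739 + 3*sqrt(3833) ≈ 15002.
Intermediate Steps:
(V(96, -159) - 946/4739) + 14816 = (sqrt(96**2 + (-159)**2) - 946/4739) + 14816 = (sqrt(9216 + 25281) - 946*1/4739) + 14816 = (sqrt(34497) - 946/4739) + 14816 = (3*sqrt(3833) - 946/4739) + 14816 = (-946/4739 + 3*sqrt(3833)) + 14816 = 70212078/4739 + 3*sqrt(3833)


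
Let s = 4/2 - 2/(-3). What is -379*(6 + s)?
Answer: -9854/3 ≈ -3284.7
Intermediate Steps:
s = 8/3 (s = 4*(½) - 2*(-⅓) = 2 + ⅔ = 8/3 ≈ 2.6667)
-379*(6 + s) = -379*(6 + 8/3) = -379*26/3 = -9854/3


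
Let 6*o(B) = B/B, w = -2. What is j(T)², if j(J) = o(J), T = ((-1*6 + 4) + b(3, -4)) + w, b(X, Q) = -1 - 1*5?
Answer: 1/36 ≈ 0.027778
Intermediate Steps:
b(X, Q) = -6 (b(X, Q) = -1 - 5 = -6)
o(B) = ⅙ (o(B) = (B/B)/6 = (⅙)*1 = ⅙)
T = -10 (T = ((-1*6 + 4) - 6) - 2 = ((-6 + 4) - 6) - 2 = (-2 - 6) - 2 = -8 - 2 = -10)
j(J) = ⅙
j(T)² = (⅙)² = 1/36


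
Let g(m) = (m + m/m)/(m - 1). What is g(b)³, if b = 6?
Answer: 343/125 ≈ 2.7440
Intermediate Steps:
g(m) = (1 + m)/(-1 + m) (g(m) = (m + 1)/(-1 + m) = (1 + m)/(-1 + m))
g(b)³ = ((1 + 6)/(-1 + 6))³ = (7/5)³ = 343/125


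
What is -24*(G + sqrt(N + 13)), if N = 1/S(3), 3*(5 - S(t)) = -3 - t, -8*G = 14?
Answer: 42 - 48*sqrt(161)/7 ≈ -45.007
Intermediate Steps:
G = -7/4 (G = -1/8*14 = -7/4 ≈ -1.7500)
S(t) = 6 + t/3 (S(t) = 5 - (-3 - t)/3 = 5 + (1 + t/3) = 6 + t/3)
N = 1/7 (N = 1/(6 + (1/3)*3) = 1/(6 + 1) = 1/7 ≈ 0.14286)
-24*(G + sqrt(N + 13)) = -24*(-7/4 + sqrt(1/7 + 13)) = -24*(-7/4 + sqrt(92/7)) = -24*(-7/4 + 2*sqrt(161)/7) = -(-42 + 48*sqrt(161)/7) = 42 - 48*sqrt(161)/7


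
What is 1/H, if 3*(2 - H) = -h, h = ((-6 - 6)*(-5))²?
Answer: 1/1202 ≈ 0.00083195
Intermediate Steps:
h = 3600 (h = (-12*(-5))² = 60² = 3600)
H = 1202 (H = 2 - (-1)*3600/3 = 2 - ⅓*(-3600) = 2 + 1200 = 1202)
1/H = 1/1202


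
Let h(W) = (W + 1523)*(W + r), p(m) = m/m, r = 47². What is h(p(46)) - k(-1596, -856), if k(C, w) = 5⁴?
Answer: 3367415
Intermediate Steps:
r = 2209
k(C, w) = 625
p(m) = 1
h(W) = (1523 + W)*(2209 + W) (h(W) = (W + 1523)*(W + 2209) = (1523 + W)*(2209 + W))
h(p(46)) - k(-1596, -856) = (3364307 + 1² + 3732*1) - 1*625 = (3364307 + 1 + 3732) - 625 = 3368040 - 625 = 3367415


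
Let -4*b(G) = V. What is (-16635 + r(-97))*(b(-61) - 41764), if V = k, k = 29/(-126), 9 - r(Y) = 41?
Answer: 50117733287/72 ≈ 6.9608e+8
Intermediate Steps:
r(Y) = -32 (r(Y) = 9 - 1*41 = 9 - 41 = -32)
k = -29/126 (k = 29*(-1/126) = -29/126 ≈ -0.23016)
V = -29/126 ≈ -0.23016
b(G) = 29/504 (b(G) = -¼*(-29/126) = 29/504)
(-16635 + r(-97))*(b(-61) - 41764) = (-16635 - 32)*(29/504 - 41764) = -16667*(-21049027/504) = 50117733287/72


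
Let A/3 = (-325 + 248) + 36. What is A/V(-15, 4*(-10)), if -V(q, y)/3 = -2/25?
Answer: -1025/2 ≈ -512.50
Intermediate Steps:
V(q, y) = 6/25 (V(q, y) = -(-6)/25 = -3*(-2/25) = 6/25)
A = -123 (A = 3*((-325 + 248) + 36) = 3*(-77 + 36) = 3*(-41) = -123)
A/V(-15, 4*(-10)) = -123/6/25 = -123*25/6 = -1025/2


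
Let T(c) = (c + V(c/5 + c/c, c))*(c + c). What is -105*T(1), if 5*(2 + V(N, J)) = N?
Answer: 798/5 ≈ 159.60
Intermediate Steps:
V(N, J) = -2 + N/5
T(c) = 2*c*(-9/5 + 26*c/25) (T(c) = (c + (-2 + (c/5 + c/c)/5))*(c + c) = (c + (-2 + (c*(1/5) + 1)/5))*(2*c) = (c + (-2 + (c/5 + 1)/5))*(2*c) = (c + (-2 + (1 + c/5)/5))*(2*c) = (c + (-2 + (1/5 + c/25)))*(2*c) = (c + (-9/5 + c/25))*(2*c) = (-9/5 + 26*c/25)*(2*c) = 2*c*(-9/5 + 26*c/25))
-105*T(1) = -42*(-45 + 26*1)/5 = -42*(-45 + 26)/5 = -42*(-19)/5 = -105*(-38/25) = 798/5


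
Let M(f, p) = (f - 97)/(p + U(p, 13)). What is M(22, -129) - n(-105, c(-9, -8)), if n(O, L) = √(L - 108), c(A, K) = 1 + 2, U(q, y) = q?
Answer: 25/86 - I*√105 ≈ 0.2907 - 10.247*I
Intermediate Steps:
c(A, K) = 3
n(O, L) = √(-108 + L)
M(f, p) = (-97 + f)/(2*p) (M(f, p) = (f - 97)/(p + p) = (-97 + f)/((2*p)) = (-97 + f)*(1/(2*p)) = (-97 + f)/(2*p))
M(22, -129) - n(-105, c(-9, -8)) = (½)*(-97 + 22)/(-129) - √(-108 + 3) = (½)*(-1/129)*(-75) - √(-105) = 25/86 - I*√105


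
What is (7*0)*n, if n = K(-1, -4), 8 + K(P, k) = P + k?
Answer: 0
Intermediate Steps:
K(P, k) = -8 + P + k (K(P, k) = -8 + (P + k) = -8 + P + k)
n = -13 (n = -8 - 1 - 4 = -13)
(7*0)*n = (7*0)*(-13) = 0*(-13) = 0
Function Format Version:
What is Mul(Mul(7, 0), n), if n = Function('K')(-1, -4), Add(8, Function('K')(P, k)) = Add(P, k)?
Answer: 0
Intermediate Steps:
Function('K')(P, k) = Add(-8, P, k) (Function('K')(P, k) = Add(-8, Add(P, k)) = Add(-8, P, k))
n = -13 (n = Add(-8, -1, -4) = -13)
Mul(Mul(7, 0), n) = Mul(Mul(7, 0), -13) = Mul(0, -13) = 0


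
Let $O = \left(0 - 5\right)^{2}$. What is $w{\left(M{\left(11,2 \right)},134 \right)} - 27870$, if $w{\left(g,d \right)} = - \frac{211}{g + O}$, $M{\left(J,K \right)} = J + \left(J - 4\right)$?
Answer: $- \frac{1198621}{43} \approx -27875.0$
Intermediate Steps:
$O = 25$ ($O = \left(-5\right)^{2} = 25$)
$M{\left(J,K \right)} = -4 + 2 J$ ($M{\left(J,K \right)} = J + \left(-4 + J\right) = -4 + 2 J$)
$w{\left(g,d \right)} = - \frac{211}{25 + g}$ ($w{\left(g,d \right)} = - \frac{211}{g + 25} = - \frac{211}{25 + g}$)
$w{\left(M{\left(11,2 \right)},134 \right)} - 27870 = - \frac{211}{25 + \left(-4 + 2 \cdot 11\right)} - 27870 = - \frac{211}{25 + \left(-4 + 22\right)} - 27870 = - \frac{211}{25 + 18} - 27870 = - \frac{211}{43} - 27870 = - \frac{1198621}{43}$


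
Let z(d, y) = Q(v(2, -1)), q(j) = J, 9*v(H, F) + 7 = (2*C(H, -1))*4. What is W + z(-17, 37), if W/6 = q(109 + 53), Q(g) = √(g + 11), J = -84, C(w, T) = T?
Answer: -504 + 2*√21/3 ≈ -500.94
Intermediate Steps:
v(H, F) = -5/3 (v(H, F) = -7/9 + ((2*(-1))*4)/9 = -7/9 + (-2*4)/9 = -7/9 + (⅑)*(-8) = -7/9 - 8/9 = -5/3)
q(j) = -84
Q(g) = √(11 + g)
z(d, y) = 2*√21/3 (z(d, y) = √(11 - 5/3) = √(28/3) = 2*√21/3)
W = -504 (W = 6*(-84) = -504)
W + z(-17, 37) = -504 + 2*√21/3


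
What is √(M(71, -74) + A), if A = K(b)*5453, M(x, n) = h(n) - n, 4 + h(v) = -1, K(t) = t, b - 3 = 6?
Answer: √49146 ≈ 221.69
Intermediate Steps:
b = 9 (b = 3 + 6 = 9)
h(v) = -5 (h(v) = -4 - 1 = -5)
M(x, n) = -5 - n
A = 49077 (A = 9*5453 = 49077)
√(M(71, -74) + A) = √((-5 - 1*(-74)) + 49077) = √((-5 + 74) + 49077) = √(69 + 49077) = √49146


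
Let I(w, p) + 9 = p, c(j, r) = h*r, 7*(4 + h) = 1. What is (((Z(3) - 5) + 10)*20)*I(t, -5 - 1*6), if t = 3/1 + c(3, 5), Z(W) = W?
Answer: -3200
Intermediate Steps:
h = -27/7 (h = -4 + (⅐)*1 = -4 + ⅐ = -27/7 ≈ -3.8571)
c(j, r) = -27*r/7
t = -114/7 (t = 3/1 - 27/7*5 = 3*1 - 135/7 = 3 - 135/7 = -114/7 ≈ -16.286)
I(w, p) = -9 + p
(((Z(3) - 5) + 10)*20)*I(t, -5 - 1*6) = (((3 - 5) + 10)*20)*(-9 + (-5 - 1*6)) = ((-2 + 10)*20)*(-9 + (-5 - 6)) = (8*20)*(-9 - 11) = 160*(-20) = -3200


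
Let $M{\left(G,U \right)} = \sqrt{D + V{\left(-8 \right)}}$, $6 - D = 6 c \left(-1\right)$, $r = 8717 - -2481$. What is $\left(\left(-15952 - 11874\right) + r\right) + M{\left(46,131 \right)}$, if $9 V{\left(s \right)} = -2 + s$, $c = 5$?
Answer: $-16628 + \frac{\sqrt{314}}{3} \approx -16622.0$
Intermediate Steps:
$r = 11198$ ($r = 8717 + 2481 = 11198$)
$V{\left(s \right)} = - \frac{2}{9} + \frac{s}{9}$ ($V{\left(s \right)} = \frac{-2 + s}{9} = - \frac{2}{9} + \frac{s}{9}$)
$D = 36$ ($D = 6 - 6 \cdot 5 \left(-1\right) = 6 - 30 \left(-1\right) = 6 - -30 = 6 + 30 = 36$)
$M{\left(G,U \right)} = \frac{\sqrt{314}}{3}$ ($M{\left(G,U \right)} = \sqrt{36 + \left(- \frac{2}{9} + \frac{1}{9} \left(-8\right)\right)} = \sqrt{36 - \frac{10}{9}} = \sqrt{\frac{314}{9}} = \frac{\sqrt{314}}{3}$)
$\left(\left(-15952 - 11874\right) + r\right) + M{\left(46,131 \right)} = \left(\left(-15952 - 11874\right) + 11198\right) + \frac{\sqrt{314}}{3} = \left(-27826 + 11198\right) + \frac{\sqrt{314}}{3} = -16628 + \frac{\sqrt{314}}{3}$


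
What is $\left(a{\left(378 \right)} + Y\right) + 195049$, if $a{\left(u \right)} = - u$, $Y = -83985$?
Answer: $110686$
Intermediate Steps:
$\left(a{\left(378 \right)} + Y\right) + 195049 = \left(\left(-1\right) 378 - 83985\right) + 195049 = \left(-378 - 83985\right) + 195049 = -84363 + 195049 = 110686$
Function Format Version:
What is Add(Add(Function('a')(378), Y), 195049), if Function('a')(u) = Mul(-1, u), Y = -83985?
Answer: 110686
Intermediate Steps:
Add(Add(Function('a')(378), Y), 195049) = Add(Add(Mul(-1, 378), -83985), 195049) = Add(Add(-378, -83985), 195049) = Add(-84363, 195049) = 110686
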